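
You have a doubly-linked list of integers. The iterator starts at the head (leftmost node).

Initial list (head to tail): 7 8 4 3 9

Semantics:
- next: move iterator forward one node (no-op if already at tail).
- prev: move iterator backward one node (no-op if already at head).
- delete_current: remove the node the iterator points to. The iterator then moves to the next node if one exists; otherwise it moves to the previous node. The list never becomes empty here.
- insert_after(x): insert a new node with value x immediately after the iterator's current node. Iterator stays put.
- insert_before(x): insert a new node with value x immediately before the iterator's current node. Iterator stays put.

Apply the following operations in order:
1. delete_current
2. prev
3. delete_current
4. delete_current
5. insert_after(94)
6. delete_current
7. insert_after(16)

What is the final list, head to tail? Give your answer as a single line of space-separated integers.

Answer: 94 16 9

Derivation:
After 1 (delete_current): list=[8, 4, 3, 9] cursor@8
After 2 (prev): list=[8, 4, 3, 9] cursor@8
After 3 (delete_current): list=[4, 3, 9] cursor@4
After 4 (delete_current): list=[3, 9] cursor@3
After 5 (insert_after(94)): list=[3, 94, 9] cursor@3
After 6 (delete_current): list=[94, 9] cursor@94
After 7 (insert_after(16)): list=[94, 16, 9] cursor@94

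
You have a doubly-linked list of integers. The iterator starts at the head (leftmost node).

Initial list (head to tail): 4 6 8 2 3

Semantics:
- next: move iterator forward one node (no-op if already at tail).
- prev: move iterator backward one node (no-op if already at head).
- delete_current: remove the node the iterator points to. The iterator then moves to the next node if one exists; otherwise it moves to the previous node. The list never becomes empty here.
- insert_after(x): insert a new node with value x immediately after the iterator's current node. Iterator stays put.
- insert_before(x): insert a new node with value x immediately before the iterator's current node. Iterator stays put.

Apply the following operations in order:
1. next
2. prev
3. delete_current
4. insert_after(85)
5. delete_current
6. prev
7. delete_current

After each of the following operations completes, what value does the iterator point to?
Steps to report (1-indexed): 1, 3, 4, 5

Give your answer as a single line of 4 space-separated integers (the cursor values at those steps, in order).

Answer: 6 6 6 85

Derivation:
After 1 (next): list=[4, 6, 8, 2, 3] cursor@6
After 2 (prev): list=[4, 6, 8, 2, 3] cursor@4
After 3 (delete_current): list=[6, 8, 2, 3] cursor@6
After 4 (insert_after(85)): list=[6, 85, 8, 2, 3] cursor@6
After 5 (delete_current): list=[85, 8, 2, 3] cursor@85
After 6 (prev): list=[85, 8, 2, 3] cursor@85
After 7 (delete_current): list=[8, 2, 3] cursor@8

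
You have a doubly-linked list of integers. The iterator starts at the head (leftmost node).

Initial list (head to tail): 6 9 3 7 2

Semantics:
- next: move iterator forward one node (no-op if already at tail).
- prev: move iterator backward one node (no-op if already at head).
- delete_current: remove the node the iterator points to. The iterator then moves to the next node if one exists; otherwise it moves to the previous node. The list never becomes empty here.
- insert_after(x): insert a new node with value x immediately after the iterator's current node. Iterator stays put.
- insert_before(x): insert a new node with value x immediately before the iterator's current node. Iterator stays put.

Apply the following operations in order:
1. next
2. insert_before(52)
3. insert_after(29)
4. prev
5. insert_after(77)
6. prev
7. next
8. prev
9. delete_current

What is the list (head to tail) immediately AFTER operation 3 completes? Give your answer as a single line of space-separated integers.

Answer: 6 52 9 29 3 7 2

Derivation:
After 1 (next): list=[6, 9, 3, 7, 2] cursor@9
After 2 (insert_before(52)): list=[6, 52, 9, 3, 7, 2] cursor@9
After 3 (insert_after(29)): list=[6, 52, 9, 29, 3, 7, 2] cursor@9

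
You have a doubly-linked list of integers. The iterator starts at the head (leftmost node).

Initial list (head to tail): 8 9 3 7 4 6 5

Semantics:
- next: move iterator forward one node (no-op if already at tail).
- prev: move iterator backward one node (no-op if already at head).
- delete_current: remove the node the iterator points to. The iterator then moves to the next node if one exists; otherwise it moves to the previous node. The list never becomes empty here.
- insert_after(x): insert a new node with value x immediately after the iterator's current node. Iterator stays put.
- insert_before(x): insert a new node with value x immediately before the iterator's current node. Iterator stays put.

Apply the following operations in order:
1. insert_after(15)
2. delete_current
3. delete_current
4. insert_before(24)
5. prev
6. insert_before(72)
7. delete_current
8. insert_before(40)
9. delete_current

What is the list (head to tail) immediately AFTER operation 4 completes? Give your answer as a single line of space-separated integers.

After 1 (insert_after(15)): list=[8, 15, 9, 3, 7, 4, 6, 5] cursor@8
After 2 (delete_current): list=[15, 9, 3, 7, 4, 6, 5] cursor@15
After 3 (delete_current): list=[9, 3, 7, 4, 6, 5] cursor@9
After 4 (insert_before(24)): list=[24, 9, 3, 7, 4, 6, 5] cursor@9

Answer: 24 9 3 7 4 6 5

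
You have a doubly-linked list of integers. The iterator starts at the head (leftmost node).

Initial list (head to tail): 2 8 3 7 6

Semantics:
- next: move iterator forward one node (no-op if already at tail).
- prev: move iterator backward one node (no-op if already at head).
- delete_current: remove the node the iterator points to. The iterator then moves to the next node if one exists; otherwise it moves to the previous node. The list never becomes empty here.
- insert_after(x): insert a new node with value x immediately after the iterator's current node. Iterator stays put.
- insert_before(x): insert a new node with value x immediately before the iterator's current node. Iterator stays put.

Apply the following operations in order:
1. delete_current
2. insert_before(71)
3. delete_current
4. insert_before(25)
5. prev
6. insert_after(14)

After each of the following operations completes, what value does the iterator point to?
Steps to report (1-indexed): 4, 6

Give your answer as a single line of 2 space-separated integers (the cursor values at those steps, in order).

Answer: 3 25

Derivation:
After 1 (delete_current): list=[8, 3, 7, 6] cursor@8
After 2 (insert_before(71)): list=[71, 8, 3, 7, 6] cursor@8
After 3 (delete_current): list=[71, 3, 7, 6] cursor@3
After 4 (insert_before(25)): list=[71, 25, 3, 7, 6] cursor@3
After 5 (prev): list=[71, 25, 3, 7, 6] cursor@25
After 6 (insert_after(14)): list=[71, 25, 14, 3, 7, 6] cursor@25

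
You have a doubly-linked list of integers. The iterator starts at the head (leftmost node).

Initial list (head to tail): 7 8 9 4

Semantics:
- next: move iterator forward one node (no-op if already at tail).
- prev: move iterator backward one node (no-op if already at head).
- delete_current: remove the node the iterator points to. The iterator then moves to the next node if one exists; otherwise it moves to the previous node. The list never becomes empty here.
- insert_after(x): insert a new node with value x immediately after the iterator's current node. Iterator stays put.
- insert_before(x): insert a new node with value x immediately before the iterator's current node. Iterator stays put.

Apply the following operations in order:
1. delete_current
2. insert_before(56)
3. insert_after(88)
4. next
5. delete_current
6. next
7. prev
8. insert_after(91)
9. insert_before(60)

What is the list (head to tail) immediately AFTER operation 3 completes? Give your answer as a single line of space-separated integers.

Answer: 56 8 88 9 4

Derivation:
After 1 (delete_current): list=[8, 9, 4] cursor@8
After 2 (insert_before(56)): list=[56, 8, 9, 4] cursor@8
After 3 (insert_after(88)): list=[56, 8, 88, 9, 4] cursor@8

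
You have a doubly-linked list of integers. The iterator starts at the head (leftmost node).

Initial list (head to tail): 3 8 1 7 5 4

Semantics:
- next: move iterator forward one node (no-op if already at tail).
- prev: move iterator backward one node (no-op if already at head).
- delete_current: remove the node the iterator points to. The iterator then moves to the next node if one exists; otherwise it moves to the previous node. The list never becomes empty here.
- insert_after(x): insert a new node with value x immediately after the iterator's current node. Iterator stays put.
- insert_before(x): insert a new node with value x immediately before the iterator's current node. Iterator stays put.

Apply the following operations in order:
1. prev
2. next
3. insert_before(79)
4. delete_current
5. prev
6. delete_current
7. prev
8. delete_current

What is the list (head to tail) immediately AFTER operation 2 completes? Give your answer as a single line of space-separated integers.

Answer: 3 8 1 7 5 4

Derivation:
After 1 (prev): list=[3, 8, 1, 7, 5, 4] cursor@3
After 2 (next): list=[3, 8, 1, 7, 5, 4] cursor@8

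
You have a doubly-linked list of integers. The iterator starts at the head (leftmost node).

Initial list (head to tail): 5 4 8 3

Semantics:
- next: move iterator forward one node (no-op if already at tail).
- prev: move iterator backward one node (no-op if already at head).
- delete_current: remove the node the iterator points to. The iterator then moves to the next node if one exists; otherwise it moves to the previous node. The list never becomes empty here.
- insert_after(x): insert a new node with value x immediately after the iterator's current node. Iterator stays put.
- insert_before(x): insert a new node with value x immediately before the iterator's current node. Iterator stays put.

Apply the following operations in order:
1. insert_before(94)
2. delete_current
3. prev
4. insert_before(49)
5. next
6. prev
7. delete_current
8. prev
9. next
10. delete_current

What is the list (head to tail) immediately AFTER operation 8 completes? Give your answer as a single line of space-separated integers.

After 1 (insert_before(94)): list=[94, 5, 4, 8, 3] cursor@5
After 2 (delete_current): list=[94, 4, 8, 3] cursor@4
After 3 (prev): list=[94, 4, 8, 3] cursor@94
After 4 (insert_before(49)): list=[49, 94, 4, 8, 3] cursor@94
After 5 (next): list=[49, 94, 4, 8, 3] cursor@4
After 6 (prev): list=[49, 94, 4, 8, 3] cursor@94
After 7 (delete_current): list=[49, 4, 8, 3] cursor@4
After 8 (prev): list=[49, 4, 8, 3] cursor@49

Answer: 49 4 8 3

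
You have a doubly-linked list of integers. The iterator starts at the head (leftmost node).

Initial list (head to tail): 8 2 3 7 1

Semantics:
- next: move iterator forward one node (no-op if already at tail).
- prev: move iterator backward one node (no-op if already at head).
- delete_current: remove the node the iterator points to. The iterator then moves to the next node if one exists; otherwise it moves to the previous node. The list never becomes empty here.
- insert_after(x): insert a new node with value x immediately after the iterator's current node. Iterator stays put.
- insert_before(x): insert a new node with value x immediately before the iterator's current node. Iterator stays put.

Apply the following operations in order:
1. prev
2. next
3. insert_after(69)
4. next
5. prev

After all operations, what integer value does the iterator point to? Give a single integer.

Answer: 2

Derivation:
After 1 (prev): list=[8, 2, 3, 7, 1] cursor@8
After 2 (next): list=[8, 2, 3, 7, 1] cursor@2
After 3 (insert_after(69)): list=[8, 2, 69, 3, 7, 1] cursor@2
After 4 (next): list=[8, 2, 69, 3, 7, 1] cursor@69
After 5 (prev): list=[8, 2, 69, 3, 7, 1] cursor@2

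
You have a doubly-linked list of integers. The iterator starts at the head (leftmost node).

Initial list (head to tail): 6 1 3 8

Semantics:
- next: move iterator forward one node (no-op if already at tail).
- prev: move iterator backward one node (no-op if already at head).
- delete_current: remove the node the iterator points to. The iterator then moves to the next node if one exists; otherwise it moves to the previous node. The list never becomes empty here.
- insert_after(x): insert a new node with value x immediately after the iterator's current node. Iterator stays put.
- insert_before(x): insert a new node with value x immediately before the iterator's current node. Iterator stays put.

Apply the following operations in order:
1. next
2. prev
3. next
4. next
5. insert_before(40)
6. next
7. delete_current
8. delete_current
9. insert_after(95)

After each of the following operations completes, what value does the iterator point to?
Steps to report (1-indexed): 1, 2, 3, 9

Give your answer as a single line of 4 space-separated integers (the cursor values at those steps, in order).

Answer: 1 6 1 40

Derivation:
After 1 (next): list=[6, 1, 3, 8] cursor@1
After 2 (prev): list=[6, 1, 3, 8] cursor@6
After 3 (next): list=[6, 1, 3, 8] cursor@1
After 4 (next): list=[6, 1, 3, 8] cursor@3
After 5 (insert_before(40)): list=[6, 1, 40, 3, 8] cursor@3
After 6 (next): list=[6, 1, 40, 3, 8] cursor@8
After 7 (delete_current): list=[6, 1, 40, 3] cursor@3
After 8 (delete_current): list=[6, 1, 40] cursor@40
After 9 (insert_after(95)): list=[6, 1, 40, 95] cursor@40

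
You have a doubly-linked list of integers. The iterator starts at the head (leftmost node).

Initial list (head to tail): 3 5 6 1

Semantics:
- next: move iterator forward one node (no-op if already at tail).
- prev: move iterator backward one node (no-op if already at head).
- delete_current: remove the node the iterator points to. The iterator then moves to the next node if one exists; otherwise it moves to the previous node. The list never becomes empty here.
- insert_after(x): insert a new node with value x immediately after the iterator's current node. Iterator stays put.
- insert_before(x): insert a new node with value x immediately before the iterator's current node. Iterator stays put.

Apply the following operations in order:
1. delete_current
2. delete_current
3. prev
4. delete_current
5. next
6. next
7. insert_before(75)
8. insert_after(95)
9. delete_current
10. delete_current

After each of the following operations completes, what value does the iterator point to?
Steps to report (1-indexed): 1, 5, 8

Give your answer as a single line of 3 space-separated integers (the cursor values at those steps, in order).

Answer: 5 1 1

Derivation:
After 1 (delete_current): list=[5, 6, 1] cursor@5
After 2 (delete_current): list=[6, 1] cursor@6
After 3 (prev): list=[6, 1] cursor@6
After 4 (delete_current): list=[1] cursor@1
After 5 (next): list=[1] cursor@1
After 6 (next): list=[1] cursor@1
After 7 (insert_before(75)): list=[75, 1] cursor@1
After 8 (insert_after(95)): list=[75, 1, 95] cursor@1
After 9 (delete_current): list=[75, 95] cursor@95
After 10 (delete_current): list=[75] cursor@75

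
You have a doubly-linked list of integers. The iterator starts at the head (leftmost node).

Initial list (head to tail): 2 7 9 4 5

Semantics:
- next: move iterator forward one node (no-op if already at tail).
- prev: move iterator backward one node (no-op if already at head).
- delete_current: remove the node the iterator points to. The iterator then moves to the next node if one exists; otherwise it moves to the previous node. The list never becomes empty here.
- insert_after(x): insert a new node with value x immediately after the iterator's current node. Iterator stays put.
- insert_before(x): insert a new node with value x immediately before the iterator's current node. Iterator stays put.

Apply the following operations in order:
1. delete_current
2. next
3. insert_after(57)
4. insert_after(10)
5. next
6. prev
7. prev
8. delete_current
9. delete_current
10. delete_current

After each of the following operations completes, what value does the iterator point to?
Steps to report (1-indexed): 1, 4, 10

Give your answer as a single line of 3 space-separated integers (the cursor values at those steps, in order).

After 1 (delete_current): list=[7, 9, 4, 5] cursor@7
After 2 (next): list=[7, 9, 4, 5] cursor@9
After 3 (insert_after(57)): list=[7, 9, 57, 4, 5] cursor@9
After 4 (insert_after(10)): list=[7, 9, 10, 57, 4, 5] cursor@9
After 5 (next): list=[7, 9, 10, 57, 4, 5] cursor@10
After 6 (prev): list=[7, 9, 10, 57, 4, 5] cursor@9
After 7 (prev): list=[7, 9, 10, 57, 4, 5] cursor@7
After 8 (delete_current): list=[9, 10, 57, 4, 5] cursor@9
After 9 (delete_current): list=[10, 57, 4, 5] cursor@10
After 10 (delete_current): list=[57, 4, 5] cursor@57

Answer: 7 9 57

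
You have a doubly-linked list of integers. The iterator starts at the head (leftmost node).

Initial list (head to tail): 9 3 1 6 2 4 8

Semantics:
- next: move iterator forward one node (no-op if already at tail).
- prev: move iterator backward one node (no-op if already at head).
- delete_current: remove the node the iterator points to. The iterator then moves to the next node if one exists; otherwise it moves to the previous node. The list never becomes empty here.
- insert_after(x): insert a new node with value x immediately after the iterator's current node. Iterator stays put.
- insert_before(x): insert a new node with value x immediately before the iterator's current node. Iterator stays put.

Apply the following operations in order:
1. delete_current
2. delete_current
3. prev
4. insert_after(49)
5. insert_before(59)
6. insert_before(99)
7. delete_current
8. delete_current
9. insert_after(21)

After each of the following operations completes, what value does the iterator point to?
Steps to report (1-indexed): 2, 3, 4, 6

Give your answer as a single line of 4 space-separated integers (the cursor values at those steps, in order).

After 1 (delete_current): list=[3, 1, 6, 2, 4, 8] cursor@3
After 2 (delete_current): list=[1, 6, 2, 4, 8] cursor@1
After 3 (prev): list=[1, 6, 2, 4, 8] cursor@1
After 4 (insert_after(49)): list=[1, 49, 6, 2, 4, 8] cursor@1
After 5 (insert_before(59)): list=[59, 1, 49, 6, 2, 4, 8] cursor@1
After 6 (insert_before(99)): list=[59, 99, 1, 49, 6, 2, 4, 8] cursor@1
After 7 (delete_current): list=[59, 99, 49, 6, 2, 4, 8] cursor@49
After 8 (delete_current): list=[59, 99, 6, 2, 4, 8] cursor@6
After 9 (insert_after(21)): list=[59, 99, 6, 21, 2, 4, 8] cursor@6

Answer: 1 1 1 1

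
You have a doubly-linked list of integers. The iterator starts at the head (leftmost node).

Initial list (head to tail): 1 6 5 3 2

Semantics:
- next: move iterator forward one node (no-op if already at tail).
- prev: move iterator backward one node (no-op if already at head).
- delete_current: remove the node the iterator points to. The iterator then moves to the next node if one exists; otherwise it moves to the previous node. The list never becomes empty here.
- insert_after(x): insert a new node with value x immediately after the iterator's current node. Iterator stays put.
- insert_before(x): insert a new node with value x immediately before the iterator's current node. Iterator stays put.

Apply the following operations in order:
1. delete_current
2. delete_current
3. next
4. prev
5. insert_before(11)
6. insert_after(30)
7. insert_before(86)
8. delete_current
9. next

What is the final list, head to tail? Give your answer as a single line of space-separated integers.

Answer: 11 86 30 3 2

Derivation:
After 1 (delete_current): list=[6, 5, 3, 2] cursor@6
After 2 (delete_current): list=[5, 3, 2] cursor@5
After 3 (next): list=[5, 3, 2] cursor@3
After 4 (prev): list=[5, 3, 2] cursor@5
After 5 (insert_before(11)): list=[11, 5, 3, 2] cursor@5
After 6 (insert_after(30)): list=[11, 5, 30, 3, 2] cursor@5
After 7 (insert_before(86)): list=[11, 86, 5, 30, 3, 2] cursor@5
After 8 (delete_current): list=[11, 86, 30, 3, 2] cursor@30
After 9 (next): list=[11, 86, 30, 3, 2] cursor@3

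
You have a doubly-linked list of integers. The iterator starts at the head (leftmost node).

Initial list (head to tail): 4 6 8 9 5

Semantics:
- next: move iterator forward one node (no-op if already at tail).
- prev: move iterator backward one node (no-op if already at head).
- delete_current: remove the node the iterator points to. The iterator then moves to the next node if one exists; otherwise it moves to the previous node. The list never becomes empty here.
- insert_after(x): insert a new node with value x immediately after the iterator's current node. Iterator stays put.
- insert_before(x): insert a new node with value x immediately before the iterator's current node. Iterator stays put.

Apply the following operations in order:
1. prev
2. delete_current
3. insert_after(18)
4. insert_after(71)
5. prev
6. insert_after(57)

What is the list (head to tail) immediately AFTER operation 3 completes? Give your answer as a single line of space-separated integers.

Answer: 6 18 8 9 5

Derivation:
After 1 (prev): list=[4, 6, 8, 9, 5] cursor@4
After 2 (delete_current): list=[6, 8, 9, 5] cursor@6
After 3 (insert_after(18)): list=[6, 18, 8, 9, 5] cursor@6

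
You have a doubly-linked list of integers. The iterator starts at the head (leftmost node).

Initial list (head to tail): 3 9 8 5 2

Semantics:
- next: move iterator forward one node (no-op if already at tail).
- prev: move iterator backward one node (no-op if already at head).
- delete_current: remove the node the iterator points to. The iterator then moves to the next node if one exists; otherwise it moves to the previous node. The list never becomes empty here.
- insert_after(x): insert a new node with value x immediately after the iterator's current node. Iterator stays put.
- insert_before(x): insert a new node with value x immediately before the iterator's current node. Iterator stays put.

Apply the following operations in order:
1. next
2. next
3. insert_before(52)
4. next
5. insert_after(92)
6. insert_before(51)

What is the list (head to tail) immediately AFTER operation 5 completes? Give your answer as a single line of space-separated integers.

After 1 (next): list=[3, 9, 8, 5, 2] cursor@9
After 2 (next): list=[3, 9, 8, 5, 2] cursor@8
After 3 (insert_before(52)): list=[3, 9, 52, 8, 5, 2] cursor@8
After 4 (next): list=[3, 9, 52, 8, 5, 2] cursor@5
After 5 (insert_after(92)): list=[3, 9, 52, 8, 5, 92, 2] cursor@5

Answer: 3 9 52 8 5 92 2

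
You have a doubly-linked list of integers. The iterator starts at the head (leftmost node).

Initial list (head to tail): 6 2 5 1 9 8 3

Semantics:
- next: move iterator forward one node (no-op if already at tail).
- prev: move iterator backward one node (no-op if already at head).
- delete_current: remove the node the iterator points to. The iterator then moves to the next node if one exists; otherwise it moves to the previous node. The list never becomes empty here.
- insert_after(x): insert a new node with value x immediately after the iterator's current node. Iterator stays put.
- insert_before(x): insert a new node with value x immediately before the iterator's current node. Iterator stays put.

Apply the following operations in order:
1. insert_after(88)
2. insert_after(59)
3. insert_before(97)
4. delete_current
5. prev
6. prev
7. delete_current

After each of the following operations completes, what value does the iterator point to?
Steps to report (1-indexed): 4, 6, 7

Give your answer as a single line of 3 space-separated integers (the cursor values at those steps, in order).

After 1 (insert_after(88)): list=[6, 88, 2, 5, 1, 9, 8, 3] cursor@6
After 2 (insert_after(59)): list=[6, 59, 88, 2, 5, 1, 9, 8, 3] cursor@6
After 3 (insert_before(97)): list=[97, 6, 59, 88, 2, 5, 1, 9, 8, 3] cursor@6
After 4 (delete_current): list=[97, 59, 88, 2, 5, 1, 9, 8, 3] cursor@59
After 5 (prev): list=[97, 59, 88, 2, 5, 1, 9, 8, 3] cursor@97
After 6 (prev): list=[97, 59, 88, 2, 5, 1, 9, 8, 3] cursor@97
After 7 (delete_current): list=[59, 88, 2, 5, 1, 9, 8, 3] cursor@59

Answer: 59 97 59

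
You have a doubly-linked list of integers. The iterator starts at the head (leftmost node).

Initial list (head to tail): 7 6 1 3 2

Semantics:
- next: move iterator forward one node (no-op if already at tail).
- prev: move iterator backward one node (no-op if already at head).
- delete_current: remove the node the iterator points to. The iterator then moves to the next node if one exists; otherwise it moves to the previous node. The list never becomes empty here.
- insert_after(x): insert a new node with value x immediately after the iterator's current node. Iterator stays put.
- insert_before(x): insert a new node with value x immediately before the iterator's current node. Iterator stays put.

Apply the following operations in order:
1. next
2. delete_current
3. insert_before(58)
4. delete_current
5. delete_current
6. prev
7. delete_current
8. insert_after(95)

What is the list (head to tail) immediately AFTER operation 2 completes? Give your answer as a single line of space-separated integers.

Answer: 7 1 3 2

Derivation:
After 1 (next): list=[7, 6, 1, 3, 2] cursor@6
After 2 (delete_current): list=[7, 1, 3, 2] cursor@1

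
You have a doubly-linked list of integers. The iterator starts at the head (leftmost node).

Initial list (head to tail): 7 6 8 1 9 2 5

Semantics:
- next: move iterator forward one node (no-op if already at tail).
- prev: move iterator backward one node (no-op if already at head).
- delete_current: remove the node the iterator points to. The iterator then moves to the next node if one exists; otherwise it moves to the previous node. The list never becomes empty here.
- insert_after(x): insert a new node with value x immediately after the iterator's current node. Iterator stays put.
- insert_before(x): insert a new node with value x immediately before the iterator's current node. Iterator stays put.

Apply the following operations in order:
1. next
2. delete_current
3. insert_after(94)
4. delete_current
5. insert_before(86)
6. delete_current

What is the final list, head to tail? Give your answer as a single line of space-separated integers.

After 1 (next): list=[7, 6, 8, 1, 9, 2, 5] cursor@6
After 2 (delete_current): list=[7, 8, 1, 9, 2, 5] cursor@8
After 3 (insert_after(94)): list=[7, 8, 94, 1, 9, 2, 5] cursor@8
After 4 (delete_current): list=[7, 94, 1, 9, 2, 5] cursor@94
After 5 (insert_before(86)): list=[7, 86, 94, 1, 9, 2, 5] cursor@94
After 6 (delete_current): list=[7, 86, 1, 9, 2, 5] cursor@1

Answer: 7 86 1 9 2 5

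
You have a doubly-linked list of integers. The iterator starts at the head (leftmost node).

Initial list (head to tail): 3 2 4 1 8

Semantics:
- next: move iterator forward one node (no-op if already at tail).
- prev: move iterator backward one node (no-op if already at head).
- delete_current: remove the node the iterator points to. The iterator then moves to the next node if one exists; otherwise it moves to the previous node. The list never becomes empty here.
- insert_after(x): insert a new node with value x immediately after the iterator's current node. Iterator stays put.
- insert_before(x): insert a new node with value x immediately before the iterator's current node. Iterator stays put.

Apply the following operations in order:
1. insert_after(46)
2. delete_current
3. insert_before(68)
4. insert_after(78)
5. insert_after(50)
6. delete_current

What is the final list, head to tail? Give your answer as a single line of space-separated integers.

Answer: 68 50 78 2 4 1 8

Derivation:
After 1 (insert_after(46)): list=[3, 46, 2, 4, 1, 8] cursor@3
After 2 (delete_current): list=[46, 2, 4, 1, 8] cursor@46
After 3 (insert_before(68)): list=[68, 46, 2, 4, 1, 8] cursor@46
After 4 (insert_after(78)): list=[68, 46, 78, 2, 4, 1, 8] cursor@46
After 5 (insert_after(50)): list=[68, 46, 50, 78, 2, 4, 1, 8] cursor@46
After 6 (delete_current): list=[68, 50, 78, 2, 4, 1, 8] cursor@50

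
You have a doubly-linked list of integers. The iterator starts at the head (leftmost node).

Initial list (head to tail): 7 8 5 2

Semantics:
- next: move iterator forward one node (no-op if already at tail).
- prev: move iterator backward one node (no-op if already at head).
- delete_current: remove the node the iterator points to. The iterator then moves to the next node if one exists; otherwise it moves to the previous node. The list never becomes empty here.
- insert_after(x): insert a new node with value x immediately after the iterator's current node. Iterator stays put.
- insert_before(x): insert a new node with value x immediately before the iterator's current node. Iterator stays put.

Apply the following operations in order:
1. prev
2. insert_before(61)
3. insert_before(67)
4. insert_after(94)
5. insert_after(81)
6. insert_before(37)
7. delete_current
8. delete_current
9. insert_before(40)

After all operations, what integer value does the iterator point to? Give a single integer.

Answer: 94

Derivation:
After 1 (prev): list=[7, 8, 5, 2] cursor@7
After 2 (insert_before(61)): list=[61, 7, 8, 5, 2] cursor@7
After 3 (insert_before(67)): list=[61, 67, 7, 8, 5, 2] cursor@7
After 4 (insert_after(94)): list=[61, 67, 7, 94, 8, 5, 2] cursor@7
After 5 (insert_after(81)): list=[61, 67, 7, 81, 94, 8, 5, 2] cursor@7
After 6 (insert_before(37)): list=[61, 67, 37, 7, 81, 94, 8, 5, 2] cursor@7
After 7 (delete_current): list=[61, 67, 37, 81, 94, 8, 5, 2] cursor@81
After 8 (delete_current): list=[61, 67, 37, 94, 8, 5, 2] cursor@94
After 9 (insert_before(40)): list=[61, 67, 37, 40, 94, 8, 5, 2] cursor@94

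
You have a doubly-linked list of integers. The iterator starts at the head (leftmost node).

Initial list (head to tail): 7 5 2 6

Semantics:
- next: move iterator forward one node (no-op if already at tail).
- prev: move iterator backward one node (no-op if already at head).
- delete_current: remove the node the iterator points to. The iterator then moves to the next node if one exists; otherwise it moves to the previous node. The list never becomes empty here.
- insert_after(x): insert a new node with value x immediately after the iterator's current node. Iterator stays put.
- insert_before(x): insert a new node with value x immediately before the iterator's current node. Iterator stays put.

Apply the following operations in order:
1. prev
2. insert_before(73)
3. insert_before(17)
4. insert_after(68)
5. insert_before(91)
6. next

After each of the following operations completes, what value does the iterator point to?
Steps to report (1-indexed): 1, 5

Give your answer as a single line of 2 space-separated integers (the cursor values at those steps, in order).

Answer: 7 7

Derivation:
After 1 (prev): list=[7, 5, 2, 6] cursor@7
After 2 (insert_before(73)): list=[73, 7, 5, 2, 6] cursor@7
After 3 (insert_before(17)): list=[73, 17, 7, 5, 2, 6] cursor@7
After 4 (insert_after(68)): list=[73, 17, 7, 68, 5, 2, 6] cursor@7
After 5 (insert_before(91)): list=[73, 17, 91, 7, 68, 5, 2, 6] cursor@7
After 6 (next): list=[73, 17, 91, 7, 68, 5, 2, 6] cursor@68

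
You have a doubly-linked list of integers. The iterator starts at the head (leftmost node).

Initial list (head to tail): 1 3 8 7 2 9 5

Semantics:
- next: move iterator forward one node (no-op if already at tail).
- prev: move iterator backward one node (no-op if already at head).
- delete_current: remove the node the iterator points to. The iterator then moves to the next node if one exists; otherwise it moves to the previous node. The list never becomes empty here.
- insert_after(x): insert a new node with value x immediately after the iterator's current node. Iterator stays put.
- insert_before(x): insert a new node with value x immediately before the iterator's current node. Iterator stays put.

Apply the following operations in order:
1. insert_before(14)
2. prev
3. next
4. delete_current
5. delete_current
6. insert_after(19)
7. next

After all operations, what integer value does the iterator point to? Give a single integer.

After 1 (insert_before(14)): list=[14, 1, 3, 8, 7, 2, 9, 5] cursor@1
After 2 (prev): list=[14, 1, 3, 8, 7, 2, 9, 5] cursor@14
After 3 (next): list=[14, 1, 3, 8, 7, 2, 9, 5] cursor@1
After 4 (delete_current): list=[14, 3, 8, 7, 2, 9, 5] cursor@3
After 5 (delete_current): list=[14, 8, 7, 2, 9, 5] cursor@8
After 6 (insert_after(19)): list=[14, 8, 19, 7, 2, 9, 5] cursor@8
After 7 (next): list=[14, 8, 19, 7, 2, 9, 5] cursor@19

Answer: 19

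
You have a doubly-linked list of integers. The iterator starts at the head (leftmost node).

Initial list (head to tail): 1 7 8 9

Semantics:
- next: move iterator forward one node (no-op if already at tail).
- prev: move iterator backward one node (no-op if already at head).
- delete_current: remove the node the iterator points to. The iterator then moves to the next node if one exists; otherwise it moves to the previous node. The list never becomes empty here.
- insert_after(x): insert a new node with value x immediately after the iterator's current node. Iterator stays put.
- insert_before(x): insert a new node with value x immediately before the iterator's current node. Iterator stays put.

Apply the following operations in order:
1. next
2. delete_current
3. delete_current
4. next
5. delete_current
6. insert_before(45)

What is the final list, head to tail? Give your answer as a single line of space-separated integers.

Answer: 45 1

Derivation:
After 1 (next): list=[1, 7, 8, 9] cursor@7
After 2 (delete_current): list=[1, 8, 9] cursor@8
After 3 (delete_current): list=[1, 9] cursor@9
After 4 (next): list=[1, 9] cursor@9
After 5 (delete_current): list=[1] cursor@1
After 6 (insert_before(45)): list=[45, 1] cursor@1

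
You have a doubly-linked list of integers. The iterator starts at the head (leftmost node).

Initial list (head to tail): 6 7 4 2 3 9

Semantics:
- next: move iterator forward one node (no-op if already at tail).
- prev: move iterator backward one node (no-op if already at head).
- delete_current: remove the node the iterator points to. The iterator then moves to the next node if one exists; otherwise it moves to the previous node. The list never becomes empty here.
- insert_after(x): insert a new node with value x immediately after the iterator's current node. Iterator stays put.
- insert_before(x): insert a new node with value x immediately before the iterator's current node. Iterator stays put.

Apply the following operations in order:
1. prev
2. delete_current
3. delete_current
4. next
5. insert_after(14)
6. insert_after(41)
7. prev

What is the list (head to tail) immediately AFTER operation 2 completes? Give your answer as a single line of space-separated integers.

After 1 (prev): list=[6, 7, 4, 2, 3, 9] cursor@6
After 2 (delete_current): list=[7, 4, 2, 3, 9] cursor@7

Answer: 7 4 2 3 9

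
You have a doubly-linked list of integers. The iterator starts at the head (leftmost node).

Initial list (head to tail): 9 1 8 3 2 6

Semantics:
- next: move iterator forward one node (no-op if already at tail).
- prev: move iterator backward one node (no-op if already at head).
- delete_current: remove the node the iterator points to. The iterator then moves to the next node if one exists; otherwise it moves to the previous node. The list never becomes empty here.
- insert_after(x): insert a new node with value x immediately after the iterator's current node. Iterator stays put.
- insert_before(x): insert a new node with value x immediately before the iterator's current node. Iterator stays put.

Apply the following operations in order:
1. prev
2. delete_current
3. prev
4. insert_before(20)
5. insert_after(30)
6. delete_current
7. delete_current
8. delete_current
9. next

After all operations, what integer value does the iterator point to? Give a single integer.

Answer: 2

Derivation:
After 1 (prev): list=[9, 1, 8, 3, 2, 6] cursor@9
After 2 (delete_current): list=[1, 8, 3, 2, 6] cursor@1
After 3 (prev): list=[1, 8, 3, 2, 6] cursor@1
After 4 (insert_before(20)): list=[20, 1, 8, 3, 2, 6] cursor@1
After 5 (insert_after(30)): list=[20, 1, 30, 8, 3, 2, 6] cursor@1
After 6 (delete_current): list=[20, 30, 8, 3, 2, 6] cursor@30
After 7 (delete_current): list=[20, 8, 3, 2, 6] cursor@8
After 8 (delete_current): list=[20, 3, 2, 6] cursor@3
After 9 (next): list=[20, 3, 2, 6] cursor@2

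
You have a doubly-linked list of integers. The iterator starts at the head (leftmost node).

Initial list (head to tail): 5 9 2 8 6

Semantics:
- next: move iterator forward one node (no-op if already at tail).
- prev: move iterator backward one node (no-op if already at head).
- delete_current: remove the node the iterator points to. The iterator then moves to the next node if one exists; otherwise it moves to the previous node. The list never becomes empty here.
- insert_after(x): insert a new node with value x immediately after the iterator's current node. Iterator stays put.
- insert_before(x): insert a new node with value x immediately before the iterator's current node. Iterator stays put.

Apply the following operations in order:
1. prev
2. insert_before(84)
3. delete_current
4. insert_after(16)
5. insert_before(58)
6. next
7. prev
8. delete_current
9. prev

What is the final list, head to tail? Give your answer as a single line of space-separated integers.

Answer: 84 58 16 2 8 6

Derivation:
After 1 (prev): list=[5, 9, 2, 8, 6] cursor@5
After 2 (insert_before(84)): list=[84, 5, 9, 2, 8, 6] cursor@5
After 3 (delete_current): list=[84, 9, 2, 8, 6] cursor@9
After 4 (insert_after(16)): list=[84, 9, 16, 2, 8, 6] cursor@9
After 5 (insert_before(58)): list=[84, 58, 9, 16, 2, 8, 6] cursor@9
After 6 (next): list=[84, 58, 9, 16, 2, 8, 6] cursor@16
After 7 (prev): list=[84, 58, 9, 16, 2, 8, 6] cursor@9
After 8 (delete_current): list=[84, 58, 16, 2, 8, 6] cursor@16
After 9 (prev): list=[84, 58, 16, 2, 8, 6] cursor@58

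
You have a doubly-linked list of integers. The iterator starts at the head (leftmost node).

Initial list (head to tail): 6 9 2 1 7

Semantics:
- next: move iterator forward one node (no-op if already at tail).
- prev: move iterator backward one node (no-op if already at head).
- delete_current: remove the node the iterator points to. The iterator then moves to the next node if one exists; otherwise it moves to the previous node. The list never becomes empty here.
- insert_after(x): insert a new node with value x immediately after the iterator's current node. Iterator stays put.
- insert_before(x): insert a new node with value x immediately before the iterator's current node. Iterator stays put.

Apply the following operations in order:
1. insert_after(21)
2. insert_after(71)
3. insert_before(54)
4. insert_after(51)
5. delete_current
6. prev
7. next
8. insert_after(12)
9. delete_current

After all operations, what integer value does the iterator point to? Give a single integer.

Answer: 12

Derivation:
After 1 (insert_after(21)): list=[6, 21, 9, 2, 1, 7] cursor@6
After 2 (insert_after(71)): list=[6, 71, 21, 9, 2, 1, 7] cursor@6
After 3 (insert_before(54)): list=[54, 6, 71, 21, 9, 2, 1, 7] cursor@6
After 4 (insert_after(51)): list=[54, 6, 51, 71, 21, 9, 2, 1, 7] cursor@6
After 5 (delete_current): list=[54, 51, 71, 21, 9, 2, 1, 7] cursor@51
After 6 (prev): list=[54, 51, 71, 21, 9, 2, 1, 7] cursor@54
After 7 (next): list=[54, 51, 71, 21, 9, 2, 1, 7] cursor@51
After 8 (insert_after(12)): list=[54, 51, 12, 71, 21, 9, 2, 1, 7] cursor@51
After 9 (delete_current): list=[54, 12, 71, 21, 9, 2, 1, 7] cursor@12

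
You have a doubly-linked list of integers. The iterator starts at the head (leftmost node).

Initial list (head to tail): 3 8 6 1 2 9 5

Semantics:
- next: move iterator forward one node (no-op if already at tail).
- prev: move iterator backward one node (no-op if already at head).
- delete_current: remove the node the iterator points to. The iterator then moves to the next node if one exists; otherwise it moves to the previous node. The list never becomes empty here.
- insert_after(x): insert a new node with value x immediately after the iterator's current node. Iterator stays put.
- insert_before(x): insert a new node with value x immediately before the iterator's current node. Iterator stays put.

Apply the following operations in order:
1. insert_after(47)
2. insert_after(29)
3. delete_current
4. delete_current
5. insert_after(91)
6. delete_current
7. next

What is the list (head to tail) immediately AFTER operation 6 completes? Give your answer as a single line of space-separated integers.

After 1 (insert_after(47)): list=[3, 47, 8, 6, 1, 2, 9, 5] cursor@3
After 2 (insert_after(29)): list=[3, 29, 47, 8, 6, 1, 2, 9, 5] cursor@3
After 3 (delete_current): list=[29, 47, 8, 6, 1, 2, 9, 5] cursor@29
After 4 (delete_current): list=[47, 8, 6, 1, 2, 9, 5] cursor@47
After 5 (insert_after(91)): list=[47, 91, 8, 6, 1, 2, 9, 5] cursor@47
After 6 (delete_current): list=[91, 8, 6, 1, 2, 9, 5] cursor@91

Answer: 91 8 6 1 2 9 5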